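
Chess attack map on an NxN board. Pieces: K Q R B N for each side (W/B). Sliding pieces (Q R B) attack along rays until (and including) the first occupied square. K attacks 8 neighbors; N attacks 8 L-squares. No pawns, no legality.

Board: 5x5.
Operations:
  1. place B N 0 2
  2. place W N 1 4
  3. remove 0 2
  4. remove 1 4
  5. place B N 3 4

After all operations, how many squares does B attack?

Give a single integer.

Answer: 3

Derivation:
Op 1: place BN@(0,2)
Op 2: place WN@(1,4)
Op 3: remove (0,2)
Op 4: remove (1,4)
Op 5: place BN@(3,4)
Per-piece attacks for B:
  BN@(3,4): attacks (4,2) (2,2) (1,3)
Union (3 distinct): (1,3) (2,2) (4,2)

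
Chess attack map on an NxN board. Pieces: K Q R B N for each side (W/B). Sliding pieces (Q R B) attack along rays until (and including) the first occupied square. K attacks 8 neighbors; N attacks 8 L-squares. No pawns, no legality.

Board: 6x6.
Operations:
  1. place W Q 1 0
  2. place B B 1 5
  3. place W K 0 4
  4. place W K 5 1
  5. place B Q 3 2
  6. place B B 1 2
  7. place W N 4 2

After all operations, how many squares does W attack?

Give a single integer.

Op 1: place WQ@(1,0)
Op 2: place BB@(1,5)
Op 3: place WK@(0,4)
Op 4: place WK@(5,1)
Op 5: place BQ@(3,2)
Op 6: place BB@(1,2)
Op 7: place WN@(4,2)
Per-piece attacks for W:
  WK@(0,4): attacks (0,5) (0,3) (1,4) (1,5) (1,3)
  WQ@(1,0): attacks (1,1) (1,2) (2,0) (3,0) (4,0) (5,0) (0,0) (2,1) (3,2) (0,1) [ray(0,1) blocked at (1,2); ray(1,1) blocked at (3,2)]
  WN@(4,2): attacks (5,4) (3,4) (2,3) (5,0) (3,0) (2,1)
  WK@(5,1): attacks (5,2) (5,0) (4,1) (4,2) (4,0)
Union (21 distinct): (0,0) (0,1) (0,3) (0,5) (1,1) (1,2) (1,3) (1,4) (1,5) (2,0) (2,1) (2,3) (3,0) (3,2) (3,4) (4,0) (4,1) (4,2) (5,0) (5,2) (5,4)

Answer: 21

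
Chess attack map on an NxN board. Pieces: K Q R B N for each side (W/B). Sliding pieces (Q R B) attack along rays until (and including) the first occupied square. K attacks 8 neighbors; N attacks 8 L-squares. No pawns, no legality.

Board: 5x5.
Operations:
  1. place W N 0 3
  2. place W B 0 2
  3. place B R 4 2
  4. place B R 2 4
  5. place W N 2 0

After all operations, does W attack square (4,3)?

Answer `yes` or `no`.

Answer: no

Derivation:
Op 1: place WN@(0,3)
Op 2: place WB@(0,2)
Op 3: place BR@(4,2)
Op 4: place BR@(2,4)
Op 5: place WN@(2,0)
Per-piece attacks for W:
  WB@(0,2): attacks (1,3) (2,4) (1,1) (2,0) [ray(1,1) blocked at (2,4); ray(1,-1) blocked at (2,0)]
  WN@(0,3): attacks (2,4) (1,1) (2,2)
  WN@(2,0): attacks (3,2) (4,1) (1,2) (0,1)
W attacks (4,3): no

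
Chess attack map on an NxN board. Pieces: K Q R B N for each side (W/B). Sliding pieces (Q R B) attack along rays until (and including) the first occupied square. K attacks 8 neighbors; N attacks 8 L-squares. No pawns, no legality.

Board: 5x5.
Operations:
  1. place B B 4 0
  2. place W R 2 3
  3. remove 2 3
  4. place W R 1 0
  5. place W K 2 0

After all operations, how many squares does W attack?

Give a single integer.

Op 1: place BB@(4,0)
Op 2: place WR@(2,3)
Op 3: remove (2,3)
Op 4: place WR@(1,0)
Op 5: place WK@(2,0)
Per-piece attacks for W:
  WR@(1,0): attacks (1,1) (1,2) (1,3) (1,4) (2,0) (0,0) [ray(1,0) blocked at (2,0)]
  WK@(2,0): attacks (2,1) (3,0) (1,0) (3,1) (1,1)
Union (10 distinct): (0,0) (1,0) (1,1) (1,2) (1,3) (1,4) (2,0) (2,1) (3,0) (3,1)

Answer: 10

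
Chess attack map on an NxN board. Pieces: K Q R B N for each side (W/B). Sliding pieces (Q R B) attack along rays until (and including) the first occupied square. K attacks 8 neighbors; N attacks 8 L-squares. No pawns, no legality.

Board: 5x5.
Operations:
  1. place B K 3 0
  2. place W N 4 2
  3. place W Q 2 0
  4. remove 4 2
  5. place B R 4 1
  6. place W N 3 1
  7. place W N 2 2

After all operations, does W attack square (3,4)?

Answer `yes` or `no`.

Answer: yes

Derivation:
Op 1: place BK@(3,0)
Op 2: place WN@(4,2)
Op 3: place WQ@(2,0)
Op 4: remove (4,2)
Op 5: place BR@(4,1)
Op 6: place WN@(3,1)
Op 7: place WN@(2,2)
Per-piece attacks for W:
  WQ@(2,0): attacks (2,1) (2,2) (3,0) (1,0) (0,0) (3,1) (1,1) (0,2) [ray(0,1) blocked at (2,2); ray(1,0) blocked at (3,0); ray(1,1) blocked at (3,1)]
  WN@(2,2): attacks (3,4) (4,3) (1,4) (0,3) (3,0) (4,1) (1,0) (0,1)
  WN@(3,1): attacks (4,3) (2,3) (1,2) (1,0)
W attacks (3,4): yes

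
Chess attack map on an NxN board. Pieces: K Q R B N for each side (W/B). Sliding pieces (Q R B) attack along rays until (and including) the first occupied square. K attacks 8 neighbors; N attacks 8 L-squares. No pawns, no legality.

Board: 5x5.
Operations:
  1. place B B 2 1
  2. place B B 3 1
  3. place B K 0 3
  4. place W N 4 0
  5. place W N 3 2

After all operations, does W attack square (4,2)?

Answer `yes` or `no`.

Op 1: place BB@(2,1)
Op 2: place BB@(3,1)
Op 3: place BK@(0,3)
Op 4: place WN@(4,0)
Op 5: place WN@(3,2)
Per-piece attacks for W:
  WN@(3,2): attacks (4,4) (2,4) (1,3) (4,0) (2,0) (1,1)
  WN@(4,0): attacks (3,2) (2,1)
W attacks (4,2): no

Answer: no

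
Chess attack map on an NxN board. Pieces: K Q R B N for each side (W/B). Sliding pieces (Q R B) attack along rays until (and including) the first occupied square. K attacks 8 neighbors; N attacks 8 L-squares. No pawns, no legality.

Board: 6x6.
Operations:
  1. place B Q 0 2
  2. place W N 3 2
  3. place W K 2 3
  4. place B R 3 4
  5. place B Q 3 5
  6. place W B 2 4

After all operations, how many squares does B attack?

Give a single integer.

Op 1: place BQ@(0,2)
Op 2: place WN@(3,2)
Op 3: place WK@(2,3)
Op 4: place BR@(3,4)
Op 5: place BQ@(3,5)
Op 6: place WB@(2,4)
Per-piece attacks for B:
  BQ@(0,2): attacks (0,3) (0,4) (0,5) (0,1) (0,0) (1,2) (2,2) (3,2) (1,3) (2,4) (1,1) (2,0) [ray(1,0) blocked at (3,2); ray(1,1) blocked at (2,4)]
  BR@(3,4): attacks (3,5) (3,3) (3,2) (4,4) (5,4) (2,4) [ray(0,1) blocked at (3,5); ray(0,-1) blocked at (3,2); ray(-1,0) blocked at (2,4)]
  BQ@(3,5): attacks (3,4) (4,5) (5,5) (2,5) (1,5) (0,5) (4,4) (5,3) (2,4) [ray(0,-1) blocked at (3,4); ray(-1,-1) blocked at (2,4)]
Union (22 distinct): (0,0) (0,1) (0,3) (0,4) (0,5) (1,1) (1,2) (1,3) (1,5) (2,0) (2,2) (2,4) (2,5) (3,2) (3,3) (3,4) (3,5) (4,4) (4,5) (5,3) (5,4) (5,5)

Answer: 22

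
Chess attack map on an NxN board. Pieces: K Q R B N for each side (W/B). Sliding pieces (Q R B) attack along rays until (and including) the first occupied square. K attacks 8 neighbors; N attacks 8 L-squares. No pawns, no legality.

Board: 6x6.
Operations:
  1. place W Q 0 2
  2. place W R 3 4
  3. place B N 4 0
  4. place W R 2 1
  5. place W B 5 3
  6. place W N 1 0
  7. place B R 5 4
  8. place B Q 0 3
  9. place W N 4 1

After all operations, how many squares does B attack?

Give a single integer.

Op 1: place WQ@(0,2)
Op 2: place WR@(3,4)
Op 3: place BN@(4,0)
Op 4: place WR@(2,1)
Op 5: place WB@(5,3)
Op 6: place WN@(1,0)
Op 7: place BR@(5,4)
Op 8: place BQ@(0,3)
Op 9: place WN@(4,1)
Per-piece attacks for B:
  BQ@(0,3): attacks (0,4) (0,5) (0,2) (1,3) (2,3) (3,3) (4,3) (5,3) (1,4) (2,5) (1,2) (2,1) [ray(0,-1) blocked at (0,2); ray(1,0) blocked at (5,3); ray(1,-1) blocked at (2,1)]
  BN@(4,0): attacks (5,2) (3,2) (2,1)
  BR@(5,4): attacks (5,5) (5,3) (4,4) (3,4) [ray(0,-1) blocked at (5,3); ray(-1,0) blocked at (3,4)]
Union (17 distinct): (0,2) (0,4) (0,5) (1,2) (1,3) (1,4) (2,1) (2,3) (2,5) (3,2) (3,3) (3,4) (4,3) (4,4) (5,2) (5,3) (5,5)

Answer: 17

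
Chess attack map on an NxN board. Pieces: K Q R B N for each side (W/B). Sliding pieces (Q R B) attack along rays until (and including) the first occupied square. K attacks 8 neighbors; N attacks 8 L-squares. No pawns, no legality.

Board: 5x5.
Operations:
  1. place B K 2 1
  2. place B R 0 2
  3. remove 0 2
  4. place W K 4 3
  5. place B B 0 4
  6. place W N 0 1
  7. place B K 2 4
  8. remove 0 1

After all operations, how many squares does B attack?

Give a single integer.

Answer: 14

Derivation:
Op 1: place BK@(2,1)
Op 2: place BR@(0,2)
Op 3: remove (0,2)
Op 4: place WK@(4,3)
Op 5: place BB@(0,4)
Op 6: place WN@(0,1)
Op 7: place BK@(2,4)
Op 8: remove (0,1)
Per-piece attacks for B:
  BB@(0,4): attacks (1,3) (2,2) (3,1) (4,0)
  BK@(2,1): attacks (2,2) (2,0) (3,1) (1,1) (3,2) (3,0) (1,2) (1,0)
  BK@(2,4): attacks (2,3) (3,4) (1,4) (3,3) (1,3)
Union (14 distinct): (1,0) (1,1) (1,2) (1,3) (1,4) (2,0) (2,2) (2,3) (3,0) (3,1) (3,2) (3,3) (3,4) (4,0)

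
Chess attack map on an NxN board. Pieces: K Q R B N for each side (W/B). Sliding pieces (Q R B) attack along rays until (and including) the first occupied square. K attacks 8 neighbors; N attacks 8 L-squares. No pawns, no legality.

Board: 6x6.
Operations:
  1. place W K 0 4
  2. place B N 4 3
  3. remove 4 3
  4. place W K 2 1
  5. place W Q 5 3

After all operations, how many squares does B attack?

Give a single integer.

Answer: 0

Derivation:
Op 1: place WK@(0,4)
Op 2: place BN@(4,3)
Op 3: remove (4,3)
Op 4: place WK@(2,1)
Op 5: place WQ@(5,3)
Per-piece attacks for B:
Union (0 distinct): (none)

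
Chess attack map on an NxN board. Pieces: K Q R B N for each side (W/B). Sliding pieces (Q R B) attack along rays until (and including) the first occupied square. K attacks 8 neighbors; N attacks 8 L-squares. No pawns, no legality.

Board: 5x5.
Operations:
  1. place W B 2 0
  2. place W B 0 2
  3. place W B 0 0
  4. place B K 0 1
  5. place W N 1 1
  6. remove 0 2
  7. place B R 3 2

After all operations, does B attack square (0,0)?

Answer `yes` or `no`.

Answer: yes

Derivation:
Op 1: place WB@(2,0)
Op 2: place WB@(0,2)
Op 3: place WB@(0,0)
Op 4: place BK@(0,1)
Op 5: place WN@(1,1)
Op 6: remove (0,2)
Op 7: place BR@(3,2)
Per-piece attacks for B:
  BK@(0,1): attacks (0,2) (0,0) (1,1) (1,2) (1,0)
  BR@(3,2): attacks (3,3) (3,4) (3,1) (3,0) (4,2) (2,2) (1,2) (0,2)
B attacks (0,0): yes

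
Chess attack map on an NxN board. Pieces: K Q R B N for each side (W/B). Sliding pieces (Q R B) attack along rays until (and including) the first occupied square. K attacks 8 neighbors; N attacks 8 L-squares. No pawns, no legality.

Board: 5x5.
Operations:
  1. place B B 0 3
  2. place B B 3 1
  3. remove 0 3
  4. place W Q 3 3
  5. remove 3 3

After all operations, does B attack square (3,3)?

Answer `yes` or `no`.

Answer: no

Derivation:
Op 1: place BB@(0,3)
Op 2: place BB@(3,1)
Op 3: remove (0,3)
Op 4: place WQ@(3,3)
Op 5: remove (3,3)
Per-piece attacks for B:
  BB@(3,1): attacks (4,2) (4,0) (2,2) (1,3) (0,4) (2,0)
B attacks (3,3): no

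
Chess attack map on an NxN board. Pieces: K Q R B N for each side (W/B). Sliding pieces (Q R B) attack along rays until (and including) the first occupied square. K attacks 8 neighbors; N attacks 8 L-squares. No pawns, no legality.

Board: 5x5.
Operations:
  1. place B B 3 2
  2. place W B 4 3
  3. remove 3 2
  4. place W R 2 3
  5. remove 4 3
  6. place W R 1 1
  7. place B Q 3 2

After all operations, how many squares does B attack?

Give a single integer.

Answer: 13

Derivation:
Op 1: place BB@(3,2)
Op 2: place WB@(4,3)
Op 3: remove (3,2)
Op 4: place WR@(2,3)
Op 5: remove (4,3)
Op 6: place WR@(1,1)
Op 7: place BQ@(3,2)
Per-piece attacks for B:
  BQ@(3,2): attacks (3,3) (3,4) (3,1) (3,0) (4,2) (2,2) (1,2) (0,2) (4,3) (4,1) (2,3) (2,1) (1,0) [ray(-1,1) blocked at (2,3)]
Union (13 distinct): (0,2) (1,0) (1,2) (2,1) (2,2) (2,3) (3,0) (3,1) (3,3) (3,4) (4,1) (4,2) (4,3)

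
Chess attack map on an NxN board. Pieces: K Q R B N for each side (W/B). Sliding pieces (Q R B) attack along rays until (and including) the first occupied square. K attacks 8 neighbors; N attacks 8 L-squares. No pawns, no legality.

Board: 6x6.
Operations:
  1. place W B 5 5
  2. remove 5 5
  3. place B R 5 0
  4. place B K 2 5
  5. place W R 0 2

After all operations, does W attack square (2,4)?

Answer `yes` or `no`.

Answer: no

Derivation:
Op 1: place WB@(5,5)
Op 2: remove (5,5)
Op 3: place BR@(5,0)
Op 4: place BK@(2,5)
Op 5: place WR@(0,2)
Per-piece attacks for W:
  WR@(0,2): attacks (0,3) (0,4) (0,5) (0,1) (0,0) (1,2) (2,2) (3,2) (4,2) (5,2)
W attacks (2,4): no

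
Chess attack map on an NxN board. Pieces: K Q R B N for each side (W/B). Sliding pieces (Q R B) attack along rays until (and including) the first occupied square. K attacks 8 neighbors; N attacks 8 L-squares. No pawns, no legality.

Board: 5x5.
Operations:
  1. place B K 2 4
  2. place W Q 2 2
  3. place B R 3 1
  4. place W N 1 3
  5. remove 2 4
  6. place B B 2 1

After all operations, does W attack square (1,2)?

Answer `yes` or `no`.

Op 1: place BK@(2,4)
Op 2: place WQ@(2,2)
Op 3: place BR@(3,1)
Op 4: place WN@(1,3)
Op 5: remove (2,4)
Op 6: place BB@(2,1)
Per-piece attacks for W:
  WN@(1,3): attacks (3,4) (2,1) (3,2) (0,1)
  WQ@(2,2): attacks (2,3) (2,4) (2,1) (3,2) (4,2) (1,2) (0,2) (3,3) (4,4) (3,1) (1,3) (1,1) (0,0) [ray(0,-1) blocked at (2,1); ray(1,-1) blocked at (3,1); ray(-1,1) blocked at (1,3)]
W attacks (1,2): yes

Answer: yes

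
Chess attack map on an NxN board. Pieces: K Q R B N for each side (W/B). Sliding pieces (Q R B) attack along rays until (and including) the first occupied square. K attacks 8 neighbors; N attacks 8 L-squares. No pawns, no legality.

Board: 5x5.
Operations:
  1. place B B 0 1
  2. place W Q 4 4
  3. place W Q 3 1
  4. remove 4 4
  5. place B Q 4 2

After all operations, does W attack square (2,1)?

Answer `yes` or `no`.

Answer: yes

Derivation:
Op 1: place BB@(0,1)
Op 2: place WQ@(4,4)
Op 3: place WQ@(3,1)
Op 4: remove (4,4)
Op 5: place BQ@(4,2)
Per-piece attacks for W:
  WQ@(3,1): attacks (3,2) (3,3) (3,4) (3,0) (4,1) (2,1) (1,1) (0,1) (4,2) (4,0) (2,2) (1,3) (0,4) (2,0) [ray(-1,0) blocked at (0,1); ray(1,1) blocked at (4,2)]
W attacks (2,1): yes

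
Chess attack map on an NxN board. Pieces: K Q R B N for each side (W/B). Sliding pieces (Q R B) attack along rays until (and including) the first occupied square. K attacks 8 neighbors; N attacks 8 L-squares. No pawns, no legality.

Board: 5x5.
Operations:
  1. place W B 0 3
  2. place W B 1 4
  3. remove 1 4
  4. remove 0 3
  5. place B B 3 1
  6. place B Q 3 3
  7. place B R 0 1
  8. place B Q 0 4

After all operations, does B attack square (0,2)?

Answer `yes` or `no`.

Answer: yes

Derivation:
Op 1: place WB@(0,3)
Op 2: place WB@(1,4)
Op 3: remove (1,4)
Op 4: remove (0,3)
Op 5: place BB@(3,1)
Op 6: place BQ@(3,3)
Op 7: place BR@(0,1)
Op 8: place BQ@(0,4)
Per-piece attacks for B:
  BR@(0,1): attacks (0,2) (0,3) (0,4) (0,0) (1,1) (2,1) (3,1) [ray(0,1) blocked at (0,4); ray(1,0) blocked at (3,1)]
  BQ@(0,4): attacks (0,3) (0,2) (0,1) (1,4) (2,4) (3,4) (4,4) (1,3) (2,2) (3,1) [ray(0,-1) blocked at (0,1); ray(1,-1) blocked at (3,1)]
  BB@(3,1): attacks (4,2) (4,0) (2,2) (1,3) (0,4) (2,0) [ray(-1,1) blocked at (0,4)]
  BQ@(3,3): attacks (3,4) (3,2) (3,1) (4,3) (2,3) (1,3) (0,3) (4,4) (4,2) (2,4) (2,2) (1,1) (0,0) [ray(0,-1) blocked at (3,1)]
B attacks (0,2): yes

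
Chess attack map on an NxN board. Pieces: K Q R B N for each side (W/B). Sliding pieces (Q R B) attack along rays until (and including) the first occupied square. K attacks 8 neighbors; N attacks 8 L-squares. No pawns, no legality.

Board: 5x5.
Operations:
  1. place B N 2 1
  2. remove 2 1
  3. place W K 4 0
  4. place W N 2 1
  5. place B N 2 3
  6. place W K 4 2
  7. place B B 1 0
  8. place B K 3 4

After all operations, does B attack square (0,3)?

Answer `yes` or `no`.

Op 1: place BN@(2,1)
Op 2: remove (2,1)
Op 3: place WK@(4,0)
Op 4: place WN@(2,1)
Op 5: place BN@(2,3)
Op 6: place WK@(4,2)
Op 7: place BB@(1,0)
Op 8: place BK@(3,4)
Per-piece attacks for B:
  BB@(1,0): attacks (2,1) (0,1) [ray(1,1) blocked at (2,1)]
  BN@(2,3): attacks (4,4) (0,4) (3,1) (4,2) (1,1) (0,2)
  BK@(3,4): attacks (3,3) (4,4) (2,4) (4,3) (2,3)
B attacks (0,3): no

Answer: no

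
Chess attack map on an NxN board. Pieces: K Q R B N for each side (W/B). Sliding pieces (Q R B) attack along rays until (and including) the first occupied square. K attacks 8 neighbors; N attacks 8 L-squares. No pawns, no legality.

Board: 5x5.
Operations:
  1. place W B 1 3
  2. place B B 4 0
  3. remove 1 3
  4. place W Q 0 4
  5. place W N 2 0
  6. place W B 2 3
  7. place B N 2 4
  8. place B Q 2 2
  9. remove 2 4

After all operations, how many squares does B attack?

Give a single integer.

Answer: 16

Derivation:
Op 1: place WB@(1,3)
Op 2: place BB@(4,0)
Op 3: remove (1,3)
Op 4: place WQ@(0,4)
Op 5: place WN@(2,0)
Op 6: place WB@(2,3)
Op 7: place BN@(2,4)
Op 8: place BQ@(2,2)
Op 9: remove (2,4)
Per-piece attacks for B:
  BQ@(2,2): attacks (2,3) (2,1) (2,0) (3,2) (4,2) (1,2) (0,2) (3,3) (4,4) (3,1) (4,0) (1,3) (0,4) (1,1) (0,0) [ray(0,1) blocked at (2,3); ray(0,-1) blocked at (2,0); ray(1,-1) blocked at (4,0); ray(-1,1) blocked at (0,4)]
  BB@(4,0): attacks (3,1) (2,2) [ray(-1,1) blocked at (2,2)]
Union (16 distinct): (0,0) (0,2) (0,4) (1,1) (1,2) (1,3) (2,0) (2,1) (2,2) (2,3) (3,1) (3,2) (3,3) (4,0) (4,2) (4,4)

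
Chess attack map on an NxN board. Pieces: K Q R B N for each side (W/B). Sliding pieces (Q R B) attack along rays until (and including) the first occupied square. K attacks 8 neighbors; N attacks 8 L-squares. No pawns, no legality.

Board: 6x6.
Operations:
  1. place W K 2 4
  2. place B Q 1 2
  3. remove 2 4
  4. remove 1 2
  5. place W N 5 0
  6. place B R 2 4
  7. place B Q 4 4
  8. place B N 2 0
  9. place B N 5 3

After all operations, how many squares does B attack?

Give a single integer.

Op 1: place WK@(2,4)
Op 2: place BQ@(1,2)
Op 3: remove (2,4)
Op 4: remove (1,2)
Op 5: place WN@(5,0)
Op 6: place BR@(2,4)
Op 7: place BQ@(4,4)
Op 8: place BN@(2,0)
Op 9: place BN@(5,3)
Per-piece attacks for B:
  BN@(2,0): attacks (3,2) (4,1) (1,2) (0,1)
  BR@(2,4): attacks (2,5) (2,3) (2,2) (2,1) (2,0) (3,4) (4,4) (1,4) (0,4) [ray(0,-1) blocked at (2,0); ray(1,0) blocked at (4,4)]
  BQ@(4,4): attacks (4,5) (4,3) (4,2) (4,1) (4,0) (5,4) (3,4) (2,4) (5,5) (5,3) (3,5) (3,3) (2,2) (1,1) (0,0) [ray(-1,0) blocked at (2,4); ray(1,-1) blocked at (5,3)]
  BN@(5,3): attacks (4,5) (3,4) (4,1) (3,2)
Union (25 distinct): (0,0) (0,1) (0,4) (1,1) (1,2) (1,4) (2,0) (2,1) (2,2) (2,3) (2,4) (2,5) (3,2) (3,3) (3,4) (3,5) (4,0) (4,1) (4,2) (4,3) (4,4) (4,5) (5,3) (5,4) (5,5)

Answer: 25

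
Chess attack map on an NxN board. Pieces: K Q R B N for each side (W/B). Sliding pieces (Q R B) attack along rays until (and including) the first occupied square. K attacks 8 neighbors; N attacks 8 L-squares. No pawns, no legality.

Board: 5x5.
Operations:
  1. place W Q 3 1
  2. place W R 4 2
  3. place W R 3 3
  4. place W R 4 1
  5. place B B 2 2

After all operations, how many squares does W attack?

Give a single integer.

Answer: 18

Derivation:
Op 1: place WQ@(3,1)
Op 2: place WR@(4,2)
Op 3: place WR@(3,3)
Op 4: place WR@(4,1)
Op 5: place BB@(2,2)
Per-piece attacks for W:
  WQ@(3,1): attacks (3,2) (3,3) (3,0) (4,1) (2,1) (1,1) (0,1) (4,2) (4,0) (2,2) (2,0) [ray(0,1) blocked at (3,3); ray(1,0) blocked at (4,1); ray(1,1) blocked at (4,2); ray(-1,1) blocked at (2,2)]
  WR@(3,3): attacks (3,4) (3,2) (3,1) (4,3) (2,3) (1,3) (0,3) [ray(0,-1) blocked at (3,1)]
  WR@(4,1): attacks (4,2) (4,0) (3,1) [ray(0,1) blocked at (4,2); ray(-1,0) blocked at (3,1)]
  WR@(4,2): attacks (4,3) (4,4) (4,1) (3,2) (2,2) [ray(0,-1) blocked at (4,1); ray(-1,0) blocked at (2,2)]
Union (18 distinct): (0,1) (0,3) (1,1) (1,3) (2,0) (2,1) (2,2) (2,3) (3,0) (3,1) (3,2) (3,3) (3,4) (4,0) (4,1) (4,2) (4,3) (4,4)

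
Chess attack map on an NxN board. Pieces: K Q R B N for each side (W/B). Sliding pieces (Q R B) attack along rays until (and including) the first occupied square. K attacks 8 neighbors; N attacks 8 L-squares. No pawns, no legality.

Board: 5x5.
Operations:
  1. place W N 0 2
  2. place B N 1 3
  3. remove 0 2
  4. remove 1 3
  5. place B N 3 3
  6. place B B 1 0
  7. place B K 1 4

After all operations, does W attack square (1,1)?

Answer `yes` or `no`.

Answer: no

Derivation:
Op 1: place WN@(0,2)
Op 2: place BN@(1,3)
Op 3: remove (0,2)
Op 4: remove (1,3)
Op 5: place BN@(3,3)
Op 6: place BB@(1,0)
Op 7: place BK@(1,4)
Per-piece attacks for W:
W attacks (1,1): no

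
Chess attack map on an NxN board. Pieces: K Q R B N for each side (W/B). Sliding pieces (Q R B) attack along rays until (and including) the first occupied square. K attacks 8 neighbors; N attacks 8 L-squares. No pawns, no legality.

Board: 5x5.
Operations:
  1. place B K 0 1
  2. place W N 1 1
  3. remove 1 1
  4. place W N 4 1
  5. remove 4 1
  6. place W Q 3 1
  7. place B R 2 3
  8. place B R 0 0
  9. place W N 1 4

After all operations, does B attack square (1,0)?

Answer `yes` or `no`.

Answer: yes

Derivation:
Op 1: place BK@(0,1)
Op 2: place WN@(1,1)
Op 3: remove (1,1)
Op 4: place WN@(4,1)
Op 5: remove (4,1)
Op 6: place WQ@(3,1)
Op 7: place BR@(2,3)
Op 8: place BR@(0,0)
Op 9: place WN@(1,4)
Per-piece attacks for B:
  BR@(0,0): attacks (0,1) (1,0) (2,0) (3,0) (4,0) [ray(0,1) blocked at (0,1)]
  BK@(0,1): attacks (0,2) (0,0) (1,1) (1,2) (1,0)
  BR@(2,3): attacks (2,4) (2,2) (2,1) (2,0) (3,3) (4,3) (1,3) (0,3)
B attacks (1,0): yes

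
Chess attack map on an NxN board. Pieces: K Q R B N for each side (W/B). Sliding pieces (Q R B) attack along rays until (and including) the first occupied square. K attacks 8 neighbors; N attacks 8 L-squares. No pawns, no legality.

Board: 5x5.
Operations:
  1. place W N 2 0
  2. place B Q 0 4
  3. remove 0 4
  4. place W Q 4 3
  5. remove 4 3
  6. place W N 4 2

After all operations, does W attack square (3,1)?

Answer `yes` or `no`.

Answer: no

Derivation:
Op 1: place WN@(2,0)
Op 2: place BQ@(0,4)
Op 3: remove (0,4)
Op 4: place WQ@(4,3)
Op 5: remove (4,3)
Op 6: place WN@(4,2)
Per-piece attacks for W:
  WN@(2,0): attacks (3,2) (4,1) (1,2) (0,1)
  WN@(4,2): attacks (3,4) (2,3) (3,0) (2,1)
W attacks (3,1): no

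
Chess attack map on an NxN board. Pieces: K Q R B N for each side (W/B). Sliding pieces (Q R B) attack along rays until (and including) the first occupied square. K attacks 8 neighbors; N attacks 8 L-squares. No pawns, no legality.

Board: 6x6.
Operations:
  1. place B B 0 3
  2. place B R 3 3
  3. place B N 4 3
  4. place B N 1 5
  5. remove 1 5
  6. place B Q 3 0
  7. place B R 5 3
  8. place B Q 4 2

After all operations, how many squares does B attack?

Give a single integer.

Answer: 28

Derivation:
Op 1: place BB@(0,3)
Op 2: place BR@(3,3)
Op 3: place BN@(4,3)
Op 4: place BN@(1,5)
Op 5: remove (1,5)
Op 6: place BQ@(3,0)
Op 7: place BR@(5,3)
Op 8: place BQ@(4,2)
Per-piece attacks for B:
  BB@(0,3): attacks (1,4) (2,5) (1,2) (2,1) (3,0) [ray(1,-1) blocked at (3,0)]
  BQ@(3,0): attacks (3,1) (3,2) (3,3) (4,0) (5,0) (2,0) (1,0) (0,0) (4,1) (5,2) (2,1) (1,2) (0,3) [ray(0,1) blocked at (3,3); ray(-1,1) blocked at (0,3)]
  BR@(3,3): attacks (3,4) (3,5) (3,2) (3,1) (3,0) (4,3) (2,3) (1,3) (0,3) [ray(0,-1) blocked at (3,0); ray(1,0) blocked at (4,3); ray(-1,0) blocked at (0,3)]
  BQ@(4,2): attacks (4,3) (4,1) (4,0) (5,2) (3,2) (2,2) (1,2) (0,2) (5,3) (5,1) (3,3) (3,1) (2,0) [ray(0,1) blocked at (4,3); ray(1,1) blocked at (5,3); ray(-1,1) blocked at (3,3)]
  BN@(4,3): attacks (5,5) (3,5) (2,4) (5,1) (3,1) (2,2)
  BR@(5,3): attacks (5,4) (5,5) (5,2) (5,1) (5,0) (4,3) [ray(-1,0) blocked at (4,3)]
Union (28 distinct): (0,0) (0,2) (0,3) (1,0) (1,2) (1,3) (1,4) (2,0) (2,1) (2,2) (2,3) (2,4) (2,5) (3,0) (3,1) (3,2) (3,3) (3,4) (3,5) (4,0) (4,1) (4,3) (5,0) (5,1) (5,2) (5,3) (5,4) (5,5)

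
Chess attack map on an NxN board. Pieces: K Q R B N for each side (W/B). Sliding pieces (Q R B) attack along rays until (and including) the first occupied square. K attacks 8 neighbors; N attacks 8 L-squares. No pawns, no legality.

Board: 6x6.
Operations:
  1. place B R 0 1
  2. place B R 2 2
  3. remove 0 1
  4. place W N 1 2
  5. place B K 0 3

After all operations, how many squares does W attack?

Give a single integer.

Op 1: place BR@(0,1)
Op 2: place BR@(2,2)
Op 3: remove (0,1)
Op 4: place WN@(1,2)
Op 5: place BK@(0,3)
Per-piece attacks for W:
  WN@(1,2): attacks (2,4) (3,3) (0,4) (2,0) (3,1) (0,0)
Union (6 distinct): (0,0) (0,4) (2,0) (2,4) (3,1) (3,3)

Answer: 6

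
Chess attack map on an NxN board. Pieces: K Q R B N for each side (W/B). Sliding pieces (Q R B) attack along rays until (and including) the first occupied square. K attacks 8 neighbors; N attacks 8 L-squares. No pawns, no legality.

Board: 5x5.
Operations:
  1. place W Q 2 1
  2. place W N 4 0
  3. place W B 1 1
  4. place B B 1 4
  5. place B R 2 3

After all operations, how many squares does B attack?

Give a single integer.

Op 1: place WQ@(2,1)
Op 2: place WN@(4,0)
Op 3: place WB@(1,1)
Op 4: place BB@(1,4)
Op 5: place BR@(2,3)
Per-piece attacks for B:
  BB@(1,4): attacks (2,3) (0,3) [ray(1,-1) blocked at (2,3)]
  BR@(2,3): attacks (2,4) (2,2) (2,1) (3,3) (4,3) (1,3) (0,3) [ray(0,-1) blocked at (2,1)]
Union (8 distinct): (0,3) (1,3) (2,1) (2,2) (2,3) (2,4) (3,3) (4,3)

Answer: 8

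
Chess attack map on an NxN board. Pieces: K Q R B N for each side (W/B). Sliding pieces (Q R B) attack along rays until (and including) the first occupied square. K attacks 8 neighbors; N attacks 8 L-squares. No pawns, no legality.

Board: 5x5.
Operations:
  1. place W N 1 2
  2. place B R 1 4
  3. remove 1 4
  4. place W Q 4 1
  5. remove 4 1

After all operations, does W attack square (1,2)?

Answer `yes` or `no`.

Op 1: place WN@(1,2)
Op 2: place BR@(1,4)
Op 3: remove (1,4)
Op 4: place WQ@(4,1)
Op 5: remove (4,1)
Per-piece attacks for W:
  WN@(1,2): attacks (2,4) (3,3) (0,4) (2,0) (3,1) (0,0)
W attacks (1,2): no

Answer: no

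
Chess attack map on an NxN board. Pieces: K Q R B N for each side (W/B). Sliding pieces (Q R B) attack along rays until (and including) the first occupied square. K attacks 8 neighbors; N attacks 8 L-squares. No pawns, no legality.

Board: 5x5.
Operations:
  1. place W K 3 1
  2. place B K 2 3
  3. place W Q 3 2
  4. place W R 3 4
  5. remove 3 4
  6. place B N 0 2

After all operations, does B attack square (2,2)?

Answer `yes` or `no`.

Op 1: place WK@(3,1)
Op 2: place BK@(2,3)
Op 3: place WQ@(3,2)
Op 4: place WR@(3,4)
Op 5: remove (3,4)
Op 6: place BN@(0,2)
Per-piece attacks for B:
  BN@(0,2): attacks (1,4) (2,3) (1,0) (2,1)
  BK@(2,3): attacks (2,4) (2,2) (3,3) (1,3) (3,4) (3,2) (1,4) (1,2)
B attacks (2,2): yes

Answer: yes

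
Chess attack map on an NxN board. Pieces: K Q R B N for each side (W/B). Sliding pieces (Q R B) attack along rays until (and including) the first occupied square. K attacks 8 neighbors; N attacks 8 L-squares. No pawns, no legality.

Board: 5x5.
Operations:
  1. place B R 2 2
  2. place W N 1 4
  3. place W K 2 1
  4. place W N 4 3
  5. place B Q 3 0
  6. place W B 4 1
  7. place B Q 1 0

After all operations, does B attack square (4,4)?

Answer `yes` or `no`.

Op 1: place BR@(2,2)
Op 2: place WN@(1,4)
Op 3: place WK@(2,1)
Op 4: place WN@(4,3)
Op 5: place BQ@(3,0)
Op 6: place WB@(4,1)
Op 7: place BQ@(1,0)
Per-piece attacks for B:
  BQ@(1,0): attacks (1,1) (1,2) (1,3) (1,4) (2,0) (3,0) (0,0) (2,1) (0,1) [ray(0,1) blocked at (1,4); ray(1,0) blocked at (3,0); ray(1,1) blocked at (2,1)]
  BR@(2,2): attacks (2,3) (2,4) (2,1) (3,2) (4,2) (1,2) (0,2) [ray(0,-1) blocked at (2,1)]
  BQ@(3,0): attacks (3,1) (3,2) (3,3) (3,4) (4,0) (2,0) (1,0) (4,1) (2,1) [ray(-1,0) blocked at (1,0); ray(1,1) blocked at (4,1); ray(-1,1) blocked at (2,1)]
B attacks (4,4): no

Answer: no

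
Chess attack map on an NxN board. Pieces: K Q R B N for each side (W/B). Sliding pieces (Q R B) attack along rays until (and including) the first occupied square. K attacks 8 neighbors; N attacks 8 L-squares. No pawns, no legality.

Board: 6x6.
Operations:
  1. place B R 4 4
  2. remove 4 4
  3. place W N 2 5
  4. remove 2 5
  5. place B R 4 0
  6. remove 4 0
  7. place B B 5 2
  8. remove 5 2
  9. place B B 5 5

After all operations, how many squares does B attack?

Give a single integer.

Op 1: place BR@(4,4)
Op 2: remove (4,4)
Op 3: place WN@(2,5)
Op 4: remove (2,5)
Op 5: place BR@(4,0)
Op 6: remove (4,0)
Op 7: place BB@(5,2)
Op 8: remove (5,2)
Op 9: place BB@(5,5)
Per-piece attacks for B:
  BB@(5,5): attacks (4,4) (3,3) (2,2) (1,1) (0,0)
Union (5 distinct): (0,0) (1,1) (2,2) (3,3) (4,4)

Answer: 5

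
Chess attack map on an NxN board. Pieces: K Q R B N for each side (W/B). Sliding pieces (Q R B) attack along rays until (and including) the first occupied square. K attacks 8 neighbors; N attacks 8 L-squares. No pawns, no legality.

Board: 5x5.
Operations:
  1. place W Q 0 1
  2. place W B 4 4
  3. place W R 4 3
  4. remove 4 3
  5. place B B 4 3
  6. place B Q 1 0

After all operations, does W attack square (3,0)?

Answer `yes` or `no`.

Op 1: place WQ@(0,1)
Op 2: place WB@(4,4)
Op 3: place WR@(4,3)
Op 4: remove (4,3)
Op 5: place BB@(4,3)
Op 6: place BQ@(1,0)
Per-piece attacks for W:
  WQ@(0,1): attacks (0,2) (0,3) (0,4) (0,0) (1,1) (2,1) (3,1) (4,1) (1,2) (2,3) (3,4) (1,0) [ray(1,-1) blocked at (1,0)]
  WB@(4,4): attacks (3,3) (2,2) (1,1) (0,0)
W attacks (3,0): no

Answer: no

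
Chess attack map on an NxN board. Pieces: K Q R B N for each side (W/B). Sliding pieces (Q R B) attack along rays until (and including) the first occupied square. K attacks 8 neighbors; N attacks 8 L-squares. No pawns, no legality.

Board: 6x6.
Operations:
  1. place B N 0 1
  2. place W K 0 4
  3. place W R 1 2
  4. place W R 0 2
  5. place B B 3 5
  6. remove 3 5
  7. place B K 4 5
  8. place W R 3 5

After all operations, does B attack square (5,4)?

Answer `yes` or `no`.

Answer: yes

Derivation:
Op 1: place BN@(0,1)
Op 2: place WK@(0,4)
Op 3: place WR@(1,2)
Op 4: place WR@(0,2)
Op 5: place BB@(3,5)
Op 6: remove (3,5)
Op 7: place BK@(4,5)
Op 8: place WR@(3,5)
Per-piece attacks for B:
  BN@(0,1): attacks (1,3) (2,2) (2,0)
  BK@(4,5): attacks (4,4) (5,5) (3,5) (5,4) (3,4)
B attacks (5,4): yes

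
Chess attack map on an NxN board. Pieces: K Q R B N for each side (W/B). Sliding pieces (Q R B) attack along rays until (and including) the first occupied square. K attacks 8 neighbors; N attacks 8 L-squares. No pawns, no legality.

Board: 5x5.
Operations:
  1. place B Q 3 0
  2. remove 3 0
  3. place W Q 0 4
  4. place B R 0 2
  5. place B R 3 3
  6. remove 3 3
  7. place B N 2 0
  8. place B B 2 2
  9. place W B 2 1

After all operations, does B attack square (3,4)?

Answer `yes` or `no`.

Op 1: place BQ@(3,0)
Op 2: remove (3,0)
Op 3: place WQ@(0,4)
Op 4: place BR@(0,2)
Op 5: place BR@(3,3)
Op 6: remove (3,3)
Op 7: place BN@(2,0)
Op 8: place BB@(2,2)
Op 9: place WB@(2,1)
Per-piece attacks for B:
  BR@(0,2): attacks (0,3) (0,4) (0,1) (0,0) (1,2) (2,2) [ray(0,1) blocked at (0,4); ray(1,0) blocked at (2,2)]
  BN@(2,0): attacks (3,2) (4,1) (1,2) (0,1)
  BB@(2,2): attacks (3,3) (4,4) (3,1) (4,0) (1,3) (0,4) (1,1) (0,0) [ray(-1,1) blocked at (0,4)]
B attacks (3,4): no

Answer: no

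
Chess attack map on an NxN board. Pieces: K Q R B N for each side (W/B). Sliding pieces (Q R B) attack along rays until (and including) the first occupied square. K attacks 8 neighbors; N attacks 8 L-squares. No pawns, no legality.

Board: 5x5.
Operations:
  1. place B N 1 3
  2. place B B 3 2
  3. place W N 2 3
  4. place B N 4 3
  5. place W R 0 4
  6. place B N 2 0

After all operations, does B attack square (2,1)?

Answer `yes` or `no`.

Op 1: place BN@(1,3)
Op 2: place BB@(3,2)
Op 3: place WN@(2,3)
Op 4: place BN@(4,3)
Op 5: place WR@(0,4)
Op 6: place BN@(2,0)
Per-piece attacks for B:
  BN@(1,3): attacks (3,4) (2,1) (3,2) (0,1)
  BN@(2,0): attacks (3,2) (4,1) (1,2) (0,1)
  BB@(3,2): attacks (4,3) (4,1) (2,3) (2,1) (1,0) [ray(1,1) blocked at (4,3); ray(-1,1) blocked at (2,3)]
  BN@(4,3): attacks (2,4) (3,1) (2,2)
B attacks (2,1): yes

Answer: yes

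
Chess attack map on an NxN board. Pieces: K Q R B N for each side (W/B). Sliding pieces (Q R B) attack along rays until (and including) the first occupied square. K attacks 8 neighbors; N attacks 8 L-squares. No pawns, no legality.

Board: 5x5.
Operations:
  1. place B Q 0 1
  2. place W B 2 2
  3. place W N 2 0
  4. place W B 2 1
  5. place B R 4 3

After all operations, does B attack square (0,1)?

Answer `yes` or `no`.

Op 1: place BQ@(0,1)
Op 2: place WB@(2,2)
Op 3: place WN@(2,0)
Op 4: place WB@(2,1)
Op 5: place BR@(4,3)
Per-piece attacks for B:
  BQ@(0,1): attacks (0,2) (0,3) (0,4) (0,0) (1,1) (2,1) (1,2) (2,3) (3,4) (1,0) [ray(1,0) blocked at (2,1)]
  BR@(4,3): attacks (4,4) (4,2) (4,1) (4,0) (3,3) (2,3) (1,3) (0,3)
B attacks (0,1): no

Answer: no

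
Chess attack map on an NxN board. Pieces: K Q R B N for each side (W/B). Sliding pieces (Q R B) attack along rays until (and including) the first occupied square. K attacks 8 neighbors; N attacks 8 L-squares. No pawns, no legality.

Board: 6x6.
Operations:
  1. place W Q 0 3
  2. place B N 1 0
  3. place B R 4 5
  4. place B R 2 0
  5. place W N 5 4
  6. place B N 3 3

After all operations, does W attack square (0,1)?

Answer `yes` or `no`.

Answer: yes

Derivation:
Op 1: place WQ@(0,3)
Op 2: place BN@(1,0)
Op 3: place BR@(4,5)
Op 4: place BR@(2,0)
Op 5: place WN@(5,4)
Op 6: place BN@(3,3)
Per-piece attacks for W:
  WQ@(0,3): attacks (0,4) (0,5) (0,2) (0,1) (0,0) (1,3) (2,3) (3,3) (1,4) (2,5) (1,2) (2,1) (3,0) [ray(1,0) blocked at (3,3)]
  WN@(5,4): attacks (3,5) (4,2) (3,3)
W attacks (0,1): yes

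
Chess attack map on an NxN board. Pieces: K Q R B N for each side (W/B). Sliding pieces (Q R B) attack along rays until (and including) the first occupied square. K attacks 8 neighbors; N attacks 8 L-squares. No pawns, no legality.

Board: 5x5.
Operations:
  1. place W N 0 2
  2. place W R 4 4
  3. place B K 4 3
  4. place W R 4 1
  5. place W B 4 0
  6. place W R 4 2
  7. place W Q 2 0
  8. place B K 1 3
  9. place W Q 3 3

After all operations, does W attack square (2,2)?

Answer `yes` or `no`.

Answer: yes

Derivation:
Op 1: place WN@(0,2)
Op 2: place WR@(4,4)
Op 3: place BK@(4,3)
Op 4: place WR@(4,1)
Op 5: place WB@(4,0)
Op 6: place WR@(4,2)
Op 7: place WQ@(2,0)
Op 8: place BK@(1,3)
Op 9: place WQ@(3,3)
Per-piece attacks for W:
  WN@(0,2): attacks (1,4) (2,3) (1,0) (2,1)
  WQ@(2,0): attacks (2,1) (2,2) (2,3) (2,4) (3,0) (4,0) (1,0) (0,0) (3,1) (4,2) (1,1) (0,2) [ray(1,0) blocked at (4,0); ray(1,1) blocked at (4,2); ray(-1,1) blocked at (0,2)]
  WQ@(3,3): attacks (3,4) (3,2) (3,1) (3,0) (4,3) (2,3) (1,3) (4,4) (4,2) (2,4) (2,2) (1,1) (0,0) [ray(1,0) blocked at (4,3); ray(-1,0) blocked at (1,3); ray(1,1) blocked at (4,4); ray(1,-1) blocked at (4,2)]
  WB@(4,0): attacks (3,1) (2,2) (1,3) [ray(-1,1) blocked at (1,3)]
  WR@(4,1): attacks (4,2) (4,0) (3,1) (2,1) (1,1) (0,1) [ray(0,1) blocked at (4,2); ray(0,-1) blocked at (4,0)]
  WR@(4,2): attacks (4,3) (4,1) (3,2) (2,2) (1,2) (0,2) [ray(0,1) blocked at (4,3); ray(0,-1) blocked at (4,1); ray(-1,0) blocked at (0,2)]
  WR@(4,4): attacks (4,3) (3,4) (2,4) (1,4) (0,4) [ray(0,-1) blocked at (4,3)]
W attacks (2,2): yes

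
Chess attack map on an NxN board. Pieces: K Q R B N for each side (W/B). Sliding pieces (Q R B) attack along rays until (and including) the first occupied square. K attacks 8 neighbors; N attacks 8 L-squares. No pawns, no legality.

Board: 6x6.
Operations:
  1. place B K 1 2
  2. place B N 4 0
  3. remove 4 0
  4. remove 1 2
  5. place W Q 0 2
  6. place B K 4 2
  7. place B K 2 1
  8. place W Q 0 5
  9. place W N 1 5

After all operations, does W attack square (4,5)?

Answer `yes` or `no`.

Answer: no

Derivation:
Op 1: place BK@(1,2)
Op 2: place BN@(4,0)
Op 3: remove (4,0)
Op 4: remove (1,2)
Op 5: place WQ@(0,2)
Op 6: place BK@(4,2)
Op 7: place BK@(2,1)
Op 8: place WQ@(0,5)
Op 9: place WN@(1,5)
Per-piece attacks for W:
  WQ@(0,2): attacks (0,3) (0,4) (0,5) (0,1) (0,0) (1,2) (2,2) (3,2) (4,2) (1,3) (2,4) (3,5) (1,1) (2,0) [ray(0,1) blocked at (0,5); ray(1,0) blocked at (4,2)]
  WQ@(0,5): attacks (0,4) (0,3) (0,2) (1,5) (1,4) (2,3) (3,2) (4,1) (5,0) [ray(0,-1) blocked at (0,2); ray(1,0) blocked at (1,5)]
  WN@(1,5): attacks (2,3) (3,4) (0,3)
W attacks (4,5): no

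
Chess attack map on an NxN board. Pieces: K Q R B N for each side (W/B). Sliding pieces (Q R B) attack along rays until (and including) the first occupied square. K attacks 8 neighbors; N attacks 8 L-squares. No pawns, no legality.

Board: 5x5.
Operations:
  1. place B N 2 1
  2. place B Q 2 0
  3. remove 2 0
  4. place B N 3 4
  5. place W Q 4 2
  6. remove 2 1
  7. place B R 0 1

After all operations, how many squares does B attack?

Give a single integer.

Answer: 11

Derivation:
Op 1: place BN@(2,1)
Op 2: place BQ@(2,0)
Op 3: remove (2,0)
Op 4: place BN@(3,4)
Op 5: place WQ@(4,2)
Op 6: remove (2,1)
Op 7: place BR@(0,1)
Per-piece attacks for B:
  BR@(0,1): attacks (0,2) (0,3) (0,4) (0,0) (1,1) (2,1) (3,1) (4,1)
  BN@(3,4): attacks (4,2) (2,2) (1,3)
Union (11 distinct): (0,0) (0,2) (0,3) (0,4) (1,1) (1,3) (2,1) (2,2) (3,1) (4,1) (4,2)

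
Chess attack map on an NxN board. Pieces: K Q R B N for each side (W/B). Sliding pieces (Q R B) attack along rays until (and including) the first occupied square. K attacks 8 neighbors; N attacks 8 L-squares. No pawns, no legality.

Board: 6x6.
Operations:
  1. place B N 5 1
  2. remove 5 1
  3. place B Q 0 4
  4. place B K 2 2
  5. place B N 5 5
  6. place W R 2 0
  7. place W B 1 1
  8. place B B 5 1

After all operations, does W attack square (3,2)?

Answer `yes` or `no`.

Op 1: place BN@(5,1)
Op 2: remove (5,1)
Op 3: place BQ@(0,4)
Op 4: place BK@(2,2)
Op 5: place BN@(5,5)
Op 6: place WR@(2,0)
Op 7: place WB@(1,1)
Op 8: place BB@(5,1)
Per-piece attacks for W:
  WB@(1,1): attacks (2,2) (2,0) (0,2) (0,0) [ray(1,1) blocked at (2,2); ray(1,-1) blocked at (2,0)]
  WR@(2,0): attacks (2,1) (2,2) (3,0) (4,0) (5,0) (1,0) (0,0) [ray(0,1) blocked at (2,2)]
W attacks (3,2): no

Answer: no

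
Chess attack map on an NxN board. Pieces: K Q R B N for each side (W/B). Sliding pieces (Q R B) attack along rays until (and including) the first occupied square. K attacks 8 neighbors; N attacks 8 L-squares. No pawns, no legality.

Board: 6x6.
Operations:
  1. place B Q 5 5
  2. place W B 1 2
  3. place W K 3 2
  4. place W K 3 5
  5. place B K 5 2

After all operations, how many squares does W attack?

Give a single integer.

Answer: 16

Derivation:
Op 1: place BQ@(5,5)
Op 2: place WB@(1,2)
Op 3: place WK@(3,2)
Op 4: place WK@(3,5)
Op 5: place BK@(5,2)
Per-piece attacks for W:
  WB@(1,2): attacks (2,3) (3,4) (4,5) (2,1) (3,0) (0,3) (0,1)
  WK@(3,2): attacks (3,3) (3,1) (4,2) (2,2) (4,3) (4,1) (2,3) (2,1)
  WK@(3,5): attacks (3,4) (4,5) (2,5) (4,4) (2,4)
Union (16 distinct): (0,1) (0,3) (2,1) (2,2) (2,3) (2,4) (2,5) (3,0) (3,1) (3,3) (3,4) (4,1) (4,2) (4,3) (4,4) (4,5)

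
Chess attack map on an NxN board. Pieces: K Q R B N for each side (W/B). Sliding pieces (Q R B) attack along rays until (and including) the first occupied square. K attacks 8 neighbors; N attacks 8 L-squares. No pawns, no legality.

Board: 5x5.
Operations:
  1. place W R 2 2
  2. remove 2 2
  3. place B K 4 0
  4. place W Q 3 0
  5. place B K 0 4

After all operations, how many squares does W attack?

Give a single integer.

Op 1: place WR@(2,2)
Op 2: remove (2,2)
Op 3: place BK@(4,0)
Op 4: place WQ@(3,0)
Op 5: place BK@(0,4)
Per-piece attacks for W:
  WQ@(3,0): attacks (3,1) (3,2) (3,3) (3,4) (4,0) (2,0) (1,0) (0,0) (4,1) (2,1) (1,2) (0,3) [ray(1,0) blocked at (4,0)]
Union (12 distinct): (0,0) (0,3) (1,0) (1,2) (2,0) (2,1) (3,1) (3,2) (3,3) (3,4) (4,0) (4,1)

Answer: 12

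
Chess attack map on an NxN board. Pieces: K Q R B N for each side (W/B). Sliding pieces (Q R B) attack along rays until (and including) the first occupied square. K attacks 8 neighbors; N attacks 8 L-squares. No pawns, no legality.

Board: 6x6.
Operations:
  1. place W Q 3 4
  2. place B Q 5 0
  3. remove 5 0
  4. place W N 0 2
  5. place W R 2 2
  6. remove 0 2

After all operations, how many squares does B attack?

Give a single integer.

Op 1: place WQ@(3,4)
Op 2: place BQ@(5,0)
Op 3: remove (5,0)
Op 4: place WN@(0,2)
Op 5: place WR@(2,2)
Op 6: remove (0,2)
Per-piece attacks for B:
Union (0 distinct): (none)

Answer: 0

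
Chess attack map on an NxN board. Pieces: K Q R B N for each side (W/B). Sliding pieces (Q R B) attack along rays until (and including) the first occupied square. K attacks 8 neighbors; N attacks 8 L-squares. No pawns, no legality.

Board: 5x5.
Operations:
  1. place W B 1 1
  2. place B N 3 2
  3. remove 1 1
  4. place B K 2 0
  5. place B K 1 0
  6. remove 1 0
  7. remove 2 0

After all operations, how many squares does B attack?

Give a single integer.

Op 1: place WB@(1,1)
Op 2: place BN@(3,2)
Op 3: remove (1,1)
Op 4: place BK@(2,0)
Op 5: place BK@(1,0)
Op 6: remove (1,0)
Op 7: remove (2,0)
Per-piece attacks for B:
  BN@(3,2): attacks (4,4) (2,4) (1,3) (4,0) (2,0) (1,1)
Union (6 distinct): (1,1) (1,3) (2,0) (2,4) (4,0) (4,4)

Answer: 6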